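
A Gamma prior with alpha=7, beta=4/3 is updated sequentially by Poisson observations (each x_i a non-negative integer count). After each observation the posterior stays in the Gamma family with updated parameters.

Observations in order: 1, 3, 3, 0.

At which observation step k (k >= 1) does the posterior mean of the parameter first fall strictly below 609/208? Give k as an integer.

obs 1: x=1 → posterior Gamma(8, 7/3)
obs 2: x=3 → posterior Gamma(11, 10/3)
obs 3: x=3 → posterior Gamma(14, 13/3)
obs 4: x=0 → posterior Gamma(14, 16/3)

k = 4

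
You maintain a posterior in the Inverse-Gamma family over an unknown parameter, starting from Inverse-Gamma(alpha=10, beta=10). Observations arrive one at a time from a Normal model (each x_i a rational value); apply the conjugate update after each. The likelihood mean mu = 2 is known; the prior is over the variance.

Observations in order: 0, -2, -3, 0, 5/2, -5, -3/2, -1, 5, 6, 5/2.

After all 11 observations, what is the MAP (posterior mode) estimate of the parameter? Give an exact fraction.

659/132

obs 1: x=0 → posterior Inverse-Gamma(21/2, 12)
obs 2: x=-2 → posterior Inverse-Gamma(11, 20)
obs 3: x=-3 → posterior Inverse-Gamma(23/2, 65/2)
obs 4: x=0 → posterior Inverse-Gamma(12, 69/2)
obs 5: x=5/2 → posterior Inverse-Gamma(25/2, 277/8)
obs 6: x=-5 → posterior Inverse-Gamma(13, 473/8)
obs 7: x=-3/2 → posterior Inverse-Gamma(27/2, 261/4)
obs 8: x=-1 → posterior Inverse-Gamma(14, 279/4)
obs 9: x=5 → posterior Inverse-Gamma(29/2, 297/4)
obs 10: x=6 → posterior Inverse-Gamma(15, 329/4)
obs 11: x=5/2 → posterior Inverse-Gamma(31/2, 659/8)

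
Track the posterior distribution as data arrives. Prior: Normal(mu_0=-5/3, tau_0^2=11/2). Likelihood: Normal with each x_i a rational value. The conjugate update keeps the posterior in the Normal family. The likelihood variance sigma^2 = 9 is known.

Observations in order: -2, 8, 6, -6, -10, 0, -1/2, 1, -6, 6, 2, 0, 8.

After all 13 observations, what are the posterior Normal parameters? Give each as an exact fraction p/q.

obs 1: x=-2 → posterior Normal(-52/29, 99/29)
obs 2: x=8 → posterior Normal(9/10, 99/40)
obs 3: x=6 → posterior Normal(2, 33/17)
obs 4: x=-6 → posterior Normal(18/31, 99/62)
obs 5: x=-10 → posterior Normal(-74/73, 99/73)
obs 6: x=0 → posterior Normal(-37/42, 33/28)
obs 7: x=-1/2 → posterior Normal(-159/190, 99/95)
obs 8: x=1 → posterior Normal(-137/212, 99/106)
obs 9: x=-6 → posterior Normal(-269/234, 11/13)
obs 10: x=6 → posterior Normal(-137/256, 99/128)
obs 11: x=2 → posterior Normal(-93/278, 99/139)
obs 12: x=0 → posterior Normal(-31/100, 33/50)
obs 13: x=8 → posterior Normal(83/322, 99/161)

mu_0=83/322, tau_0^2=99/161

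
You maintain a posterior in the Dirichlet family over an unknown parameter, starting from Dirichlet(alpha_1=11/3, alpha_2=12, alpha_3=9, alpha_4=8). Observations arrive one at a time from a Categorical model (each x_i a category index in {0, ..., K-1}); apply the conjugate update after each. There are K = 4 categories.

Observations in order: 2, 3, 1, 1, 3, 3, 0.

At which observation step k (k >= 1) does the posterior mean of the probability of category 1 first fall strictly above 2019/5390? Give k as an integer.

obs 1: x=2 → posterior Dirichlet(11/3, 12, 10, 8)
obs 2: x=3 → posterior Dirichlet(11/3, 12, 10, 9)
obs 3: x=1 → posterior Dirichlet(11/3, 13, 10, 9)
obs 4: x=1 → posterior Dirichlet(11/3, 14, 10, 9)
obs 5: x=3 → posterior Dirichlet(11/3, 14, 10, 10)
obs 6: x=3 → posterior Dirichlet(11/3, 14, 10, 11)
obs 7: x=0 → posterior Dirichlet(14/3, 14, 10, 11)

k = 4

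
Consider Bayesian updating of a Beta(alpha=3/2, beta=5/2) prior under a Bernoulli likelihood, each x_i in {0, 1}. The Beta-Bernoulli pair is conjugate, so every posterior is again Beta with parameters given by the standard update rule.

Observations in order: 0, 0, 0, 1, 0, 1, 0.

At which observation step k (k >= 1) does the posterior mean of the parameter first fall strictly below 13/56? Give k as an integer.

obs 1: x=0 → posterior Beta(3/2, 7/2)
obs 2: x=0 → posterior Beta(3/2, 9/2)
obs 3: x=0 → posterior Beta(3/2, 11/2)
obs 4: x=1 → posterior Beta(5/2, 11/2)
obs 5: x=0 → posterior Beta(5/2, 13/2)
obs 6: x=1 → posterior Beta(7/2, 13/2)
obs 7: x=0 → posterior Beta(7/2, 15/2)

k = 3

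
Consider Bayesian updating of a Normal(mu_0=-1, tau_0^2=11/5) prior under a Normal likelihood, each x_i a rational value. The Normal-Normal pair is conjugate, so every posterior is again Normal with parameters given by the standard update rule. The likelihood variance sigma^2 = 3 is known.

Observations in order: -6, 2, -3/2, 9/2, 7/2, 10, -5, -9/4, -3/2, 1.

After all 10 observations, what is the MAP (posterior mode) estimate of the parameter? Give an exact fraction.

149/500

obs 1: x=-6 → posterior Normal(-81/26, 33/26)
obs 2: x=2 → posterior Normal(-59/37, 33/37)
obs 3: x=-3/2 → posterior Normal(-151/96, 11/16)
obs 4: x=9/2 → posterior Normal(-26/59, 33/59)
obs 5: x=7/2 → posterior Normal(5/28, 33/70)
obs 6: x=10 → posterior Normal(245/162, 11/27)
obs 7: x=-5 → posterior Normal(135/184, 33/92)
obs 8: x=-9/4 → posterior Normal(171/412, 33/103)
obs 9: x=-3/2 → posterior Normal(35/152, 11/38)
obs 10: x=1 → posterior Normal(149/500, 33/125)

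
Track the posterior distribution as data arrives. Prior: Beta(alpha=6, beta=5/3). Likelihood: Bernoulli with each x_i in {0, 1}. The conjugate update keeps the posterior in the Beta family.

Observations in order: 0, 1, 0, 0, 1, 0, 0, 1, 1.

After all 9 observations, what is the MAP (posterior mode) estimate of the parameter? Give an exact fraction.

27/44

obs 1: x=0 → posterior Beta(6, 8/3)
obs 2: x=1 → posterior Beta(7, 8/3)
obs 3: x=0 → posterior Beta(7, 11/3)
obs 4: x=0 → posterior Beta(7, 14/3)
obs 5: x=1 → posterior Beta(8, 14/3)
obs 6: x=0 → posterior Beta(8, 17/3)
obs 7: x=0 → posterior Beta(8, 20/3)
obs 8: x=1 → posterior Beta(9, 20/3)
obs 9: x=1 → posterior Beta(10, 20/3)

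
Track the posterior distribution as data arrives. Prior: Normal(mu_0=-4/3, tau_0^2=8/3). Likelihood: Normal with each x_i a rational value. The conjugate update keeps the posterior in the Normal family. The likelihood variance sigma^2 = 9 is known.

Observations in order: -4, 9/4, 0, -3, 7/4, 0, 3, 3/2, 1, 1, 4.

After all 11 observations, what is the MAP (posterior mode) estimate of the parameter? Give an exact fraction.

obs 1: x=-4 → posterior Normal(-68/35, 72/35)
obs 2: x=9/4 → posterior Normal(-50/43, 72/43)
obs 3: x=0 → posterior Normal(-50/51, 24/17)
obs 4: x=-3 → posterior Normal(-74/59, 72/59)
obs 5: x=7/4 → posterior Normal(-60/67, 72/67)
obs 6: x=0 → posterior Normal(-4/5, 24/25)
obs 7: x=3 → posterior Normal(-36/83, 72/83)
obs 8: x=3/2 → posterior Normal(-24/91, 72/91)
obs 9: x=1 → posterior Normal(-16/99, 8/11)
obs 10: x=1 → posterior Normal(-8/107, 72/107)
obs 11: x=4 → posterior Normal(24/115, 72/115)

24/115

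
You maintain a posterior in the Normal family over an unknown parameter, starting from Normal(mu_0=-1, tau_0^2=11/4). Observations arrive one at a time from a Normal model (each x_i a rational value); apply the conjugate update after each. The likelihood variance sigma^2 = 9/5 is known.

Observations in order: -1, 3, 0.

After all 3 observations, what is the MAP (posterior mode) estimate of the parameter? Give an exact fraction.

74/201

obs 1: x=-1 → posterior Normal(-1, 99/91)
obs 2: x=3 → posterior Normal(37/73, 99/146)
obs 3: x=0 → posterior Normal(74/201, 33/67)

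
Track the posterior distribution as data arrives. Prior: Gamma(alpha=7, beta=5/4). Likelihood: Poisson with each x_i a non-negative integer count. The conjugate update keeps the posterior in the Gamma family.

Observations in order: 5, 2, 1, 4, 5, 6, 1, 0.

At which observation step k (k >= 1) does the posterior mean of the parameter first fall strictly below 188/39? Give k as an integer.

k = 2

obs 1: x=5 → posterior Gamma(12, 9/4)
obs 2: x=2 → posterior Gamma(14, 13/4)
obs 3: x=1 → posterior Gamma(15, 17/4)
obs 4: x=4 → posterior Gamma(19, 21/4)
obs 5: x=5 → posterior Gamma(24, 25/4)
obs 6: x=6 → posterior Gamma(30, 29/4)
obs 7: x=1 → posterior Gamma(31, 33/4)
obs 8: x=0 → posterior Gamma(31, 37/4)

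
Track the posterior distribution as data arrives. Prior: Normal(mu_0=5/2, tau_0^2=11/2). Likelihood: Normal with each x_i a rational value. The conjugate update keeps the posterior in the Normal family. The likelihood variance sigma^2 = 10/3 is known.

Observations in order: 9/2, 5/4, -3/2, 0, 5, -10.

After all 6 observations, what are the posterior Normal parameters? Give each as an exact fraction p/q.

mu_0=101/872, tau_0^2=55/109

obs 1: x=9/2 → posterior Normal(397/106, 110/53)
obs 2: x=5/4 → posterior Normal(959/344, 55/43)
obs 3: x=-3/2 → posterior Normal(761/476, 110/119)
obs 4: x=0 → posterior Normal(761/608, 55/76)
obs 5: x=5 → posterior Normal(1421/740, 22/37)
obs 6: x=-10 → posterior Normal(101/872, 55/109)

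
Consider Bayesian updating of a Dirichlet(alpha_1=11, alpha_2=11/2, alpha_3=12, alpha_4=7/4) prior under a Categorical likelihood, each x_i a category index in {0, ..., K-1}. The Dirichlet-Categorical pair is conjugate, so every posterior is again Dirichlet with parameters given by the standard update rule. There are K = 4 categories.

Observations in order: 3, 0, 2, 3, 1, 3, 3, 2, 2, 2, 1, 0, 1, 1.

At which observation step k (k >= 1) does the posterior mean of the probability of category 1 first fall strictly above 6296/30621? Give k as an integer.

k = 14

obs 1: x=3 → posterior Dirichlet(11, 11/2, 12, 11/4)
obs 2: x=0 → posterior Dirichlet(12, 11/2, 12, 11/4)
obs 3: x=2 → posterior Dirichlet(12, 11/2, 13, 11/4)
obs 4: x=3 → posterior Dirichlet(12, 11/2, 13, 15/4)
obs 5: x=1 → posterior Dirichlet(12, 13/2, 13, 15/4)
obs 6: x=3 → posterior Dirichlet(12, 13/2, 13, 19/4)
obs 7: x=3 → posterior Dirichlet(12, 13/2, 13, 23/4)
obs 8: x=2 → posterior Dirichlet(12, 13/2, 14, 23/4)
obs 9: x=2 → posterior Dirichlet(12, 13/2, 15, 23/4)
obs 10: x=2 → posterior Dirichlet(12, 13/2, 16, 23/4)
obs 11: x=1 → posterior Dirichlet(12, 15/2, 16, 23/4)
obs 12: x=0 → posterior Dirichlet(13, 15/2, 16, 23/4)
obs 13: x=1 → posterior Dirichlet(13, 17/2, 16, 23/4)
obs 14: x=1 → posterior Dirichlet(13, 19/2, 16, 23/4)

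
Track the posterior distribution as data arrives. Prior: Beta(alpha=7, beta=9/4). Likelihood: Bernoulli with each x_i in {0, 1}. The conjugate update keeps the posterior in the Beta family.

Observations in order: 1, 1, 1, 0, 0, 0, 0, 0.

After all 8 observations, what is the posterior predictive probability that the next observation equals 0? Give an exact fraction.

obs 1: x=1 → posterior Beta(8, 9/4)
obs 2: x=1 → posterior Beta(9, 9/4)
obs 3: x=1 → posterior Beta(10, 9/4)
obs 4: x=0 → posterior Beta(10, 13/4)
obs 5: x=0 → posterior Beta(10, 17/4)
obs 6: x=0 → posterior Beta(10, 21/4)
obs 7: x=0 → posterior Beta(10, 25/4)
obs 8: x=0 → posterior Beta(10, 29/4)

29/69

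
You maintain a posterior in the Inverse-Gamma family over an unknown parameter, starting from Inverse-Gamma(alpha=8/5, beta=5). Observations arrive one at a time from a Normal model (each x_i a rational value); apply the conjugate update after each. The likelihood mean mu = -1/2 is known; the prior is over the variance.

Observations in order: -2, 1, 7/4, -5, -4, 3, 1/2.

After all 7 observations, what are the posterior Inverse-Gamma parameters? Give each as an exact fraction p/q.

obs 1: x=-2 → posterior Inverse-Gamma(21/10, 49/8)
obs 2: x=1 → posterior Inverse-Gamma(13/5, 29/4)
obs 3: x=7/4 → posterior Inverse-Gamma(31/10, 313/32)
obs 4: x=-5 → posterior Inverse-Gamma(18/5, 637/32)
obs 5: x=-4 → posterior Inverse-Gamma(41/10, 833/32)
obs 6: x=3 → posterior Inverse-Gamma(23/5, 1029/32)
obs 7: x=1/2 → posterior Inverse-Gamma(51/10, 1045/32)

alpha=51/10, beta=1045/32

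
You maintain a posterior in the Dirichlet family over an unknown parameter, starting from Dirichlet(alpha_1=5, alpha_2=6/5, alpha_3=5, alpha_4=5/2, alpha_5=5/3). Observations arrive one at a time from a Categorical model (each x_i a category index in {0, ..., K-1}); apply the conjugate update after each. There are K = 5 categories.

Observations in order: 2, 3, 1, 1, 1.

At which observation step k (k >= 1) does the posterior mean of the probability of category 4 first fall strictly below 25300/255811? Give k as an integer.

k = 2

obs 1: x=2 → posterior Dirichlet(5, 6/5, 6, 5/2, 5/3)
obs 2: x=3 → posterior Dirichlet(5, 6/5, 6, 7/2, 5/3)
obs 3: x=1 → posterior Dirichlet(5, 11/5, 6, 7/2, 5/3)
obs 4: x=1 → posterior Dirichlet(5, 16/5, 6, 7/2, 5/3)
obs 5: x=1 → posterior Dirichlet(5, 21/5, 6, 7/2, 5/3)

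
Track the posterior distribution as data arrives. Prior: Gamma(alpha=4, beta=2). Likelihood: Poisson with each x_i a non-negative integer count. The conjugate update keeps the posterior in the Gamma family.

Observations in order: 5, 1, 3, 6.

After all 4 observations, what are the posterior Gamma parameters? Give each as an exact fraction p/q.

obs 1: x=5 → posterior Gamma(9, 3)
obs 2: x=1 → posterior Gamma(10, 4)
obs 3: x=3 → posterior Gamma(13, 5)
obs 4: x=6 → posterior Gamma(19, 6)

alpha=19, beta=6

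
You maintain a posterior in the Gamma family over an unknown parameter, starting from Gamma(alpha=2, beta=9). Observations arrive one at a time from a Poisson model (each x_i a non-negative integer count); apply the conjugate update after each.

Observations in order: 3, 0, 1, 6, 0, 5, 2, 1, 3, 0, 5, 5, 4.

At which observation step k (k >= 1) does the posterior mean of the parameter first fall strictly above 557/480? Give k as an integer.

obs 1: x=3 → posterior Gamma(5, 10)
obs 2: x=0 → posterior Gamma(5, 11)
obs 3: x=1 → posterior Gamma(6, 12)
obs 4: x=6 → posterior Gamma(12, 13)
obs 5: x=0 → posterior Gamma(12, 14)
obs 6: x=5 → posterior Gamma(17, 15)
obs 7: x=2 → posterior Gamma(19, 16)
obs 8: x=1 → posterior Gamma(20, 17)
obs 9: x=3 → posterior Gamma(23, 18)
obs 10: x=0 → posterior Gamma(23, 19)
obs 11: x=5 → posterior Gamma(28, 20)
obs 12: x=5 → posterior Gamma(33, 21)
obs 13: x=4 → posterior Gamma(37, 22)

k = 7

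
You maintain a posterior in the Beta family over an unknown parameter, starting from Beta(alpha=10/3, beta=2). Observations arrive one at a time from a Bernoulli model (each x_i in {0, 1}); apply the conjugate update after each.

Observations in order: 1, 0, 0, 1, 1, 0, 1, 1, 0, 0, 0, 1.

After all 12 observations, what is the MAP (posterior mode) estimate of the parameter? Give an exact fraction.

25/46

obs 1: x=1 → posterior Beta(13/3, 2)
obs 2: x=0 → posterior Beta(13/3, 3)
obs 3: x=0 → posterior Beta(13/3, 4)
obs 4: x=1 → posterior Beta(16/3, 4)
obs 5: x=1 → posterior Beta(19/3, 4)
obs 6: x=0 → posterior Beta(19/3, 5)
obs 7: x=1 → posterior Beta(22/3, 5)
obs 8: x=1 → posterior Beta(25/3, 5)
obs 9: x=0 → posterior Beta(25/3, 6)
obs 10: x=0 → posterior Beta(25/3, 7)
obs 11: x=0 → posterior Beta(25/3, 8)
obs 12: x=1 → posterior Beta(28/3, 8)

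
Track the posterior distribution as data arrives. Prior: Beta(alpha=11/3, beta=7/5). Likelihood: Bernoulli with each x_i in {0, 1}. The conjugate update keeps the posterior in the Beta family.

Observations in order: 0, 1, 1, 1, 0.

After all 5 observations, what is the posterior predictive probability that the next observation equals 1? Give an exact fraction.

100/151

obs 1: x=0 → posterior Beta(11/3, 12/5)
obs 2: x=1 → posterior Beta(14/3, 12/5)
obs 3: x=1 → posterior Beta(17/3, 12/5)
obs 4: x=1 → posterior Beta(20/3, 12/5)
obs 5: x=0 → posterior Beta(20/3, 17/5)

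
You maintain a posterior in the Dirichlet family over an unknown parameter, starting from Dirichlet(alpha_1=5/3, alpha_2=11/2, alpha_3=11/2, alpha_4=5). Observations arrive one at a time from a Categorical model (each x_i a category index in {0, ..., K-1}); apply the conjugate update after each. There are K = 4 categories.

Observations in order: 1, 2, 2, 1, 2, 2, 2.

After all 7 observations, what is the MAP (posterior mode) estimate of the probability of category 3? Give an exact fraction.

6/31

obs 1: x=1 → posterior Dirichlet(5/3, 13/2, 11/2, 5)
obs 2: x=2 → posterior Dirichlet(5/3, 13/2, 13/2, 5)
obs 3: x=2 → posterior Dirichlet(5/3, 13/2, 15/2, 5)
obs 4: x=1 → posterior Dirichlet(5/3, 15/2, 15/2, 5)
obs 5: x=2 → posterior Dirichlet(5/3, 15/2, 17/2, 5)
obs 6: x=2 → posterior Dirichlet(5/3, 15/2, 19/2, 5)
obs 7: x=2 → posterior Dirichlet(5/3, 15/2, 21/2, 5)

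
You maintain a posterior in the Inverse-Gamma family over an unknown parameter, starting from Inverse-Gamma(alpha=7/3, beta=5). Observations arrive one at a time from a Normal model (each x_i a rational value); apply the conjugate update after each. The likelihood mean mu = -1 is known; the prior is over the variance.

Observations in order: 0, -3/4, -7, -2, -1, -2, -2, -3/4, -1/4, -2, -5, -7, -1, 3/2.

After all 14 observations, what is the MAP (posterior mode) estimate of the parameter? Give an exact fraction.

obs 1: x=0 → posterior Inverse-Gamma(17/6, 11/2)
obs 2: x=-3/4 → posterior Inverse-Gamma(10/3, 177/32)
obs 3: x=-7 → posterior Inverse-Gamma(23/6, 753/32)
obs 4: x=-2 → posterior Inverse-Gamma(13/3, 769/32)
obs 5: x=-1 → posterior Inverse-Gamma(29/6, 769/32)
obs 6: x=-2 → posterior Inverse-Gamma(16/3, 785/32)
obs 7: x=-2 → posterior Inverse-Gamma(35/6, 801/32)
obs 8: x=-3/4 → posterior Inverse-Gamma(19/3, 401/16)
obs 9: x=-1/4 → posterior Inverse-Gamma(41/6, 811/32)
obs 10: x=-2 → posterior Inverse-Gamma(22/3, 827/32)
obs 11: x=-5 → posterior Inverse-Gamma(47/6, 1083/32)
obs 12: x=-7 → posterior Inverse-Gamma(25/3, 1659/32)
obs 13: x=-1 → posterior Inverse-Gamma(53/6, 1659/32)
obs 14: x=3/2 → posterior Inverse-Gamma(28/3, 1759/32)

5277/992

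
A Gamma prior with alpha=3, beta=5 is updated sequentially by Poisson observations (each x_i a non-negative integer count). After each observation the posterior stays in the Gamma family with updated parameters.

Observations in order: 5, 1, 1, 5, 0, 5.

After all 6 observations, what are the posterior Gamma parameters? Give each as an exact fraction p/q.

alpha=20, beta=11

obs 1: x=5 → posterior Gamma(8, 6)
obs 2: x=1 → posterior Gamma(9, 7)
obs 3: x=1 → posterior Gamma(10, 8)
obs 4: x=5 → posterior Gamma(15, 9)
obs 5: x=0 → posterior Gamma(15, 10)
obs 6: x=5 → posterior Gamma(20, 11)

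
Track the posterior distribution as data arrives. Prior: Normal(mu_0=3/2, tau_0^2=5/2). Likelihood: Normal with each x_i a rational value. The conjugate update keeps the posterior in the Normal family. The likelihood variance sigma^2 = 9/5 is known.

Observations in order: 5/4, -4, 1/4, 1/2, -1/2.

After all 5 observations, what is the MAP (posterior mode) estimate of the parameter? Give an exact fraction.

-71/286

obs 1: x=5/4 → posterior Normal(233/172, 45/43)
obs 2: x=-4 → posterior Normal(-167/272, 45/68)
obs 3: x=1/4 → posterior Normal(-71/186, 15/31)
obs 4: x=1/2 → posterior Normal(-23/118, 45/118)
obs 5: x=-1/2 → posterior Normal(-71/286, 45/143)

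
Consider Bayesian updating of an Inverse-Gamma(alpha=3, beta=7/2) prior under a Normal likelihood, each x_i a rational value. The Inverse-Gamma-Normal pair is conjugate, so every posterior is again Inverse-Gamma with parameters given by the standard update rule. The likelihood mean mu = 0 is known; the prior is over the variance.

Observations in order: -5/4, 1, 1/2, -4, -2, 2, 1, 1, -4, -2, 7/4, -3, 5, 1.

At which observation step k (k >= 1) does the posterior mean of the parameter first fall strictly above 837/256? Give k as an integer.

obs 1: x=-5/4 → posterior Inverse-Gamma(7/2, 137/32)
obs 2: x=1 → posterior Inverse-Gamma(4, 153/32)
obs 3: x=1/2 → posterior Inverse-Gamma(9/2, 157/32)
obs 4: x=-4 → posterior Inverse-Gamma(5, 413/32)
obs 5: x=-2 → posterior Inverse-Gamma(11/2, 477/32)
obs 6: x=2 → posterior Inverse-Gamma(6, 541/32)
obs 7: x=1 → posterior Inverse-Gamma(13/2, 557/32)
obs 8: x=1 → posterior Inverse-Gamma(7, 573/32)
obs 9: x=-4 → posterior Inverse-Gamma(15/2, 829/32)
obs 10: x=-2 → posterior Inverse-Gamma(8, 893/32)
obs 11: x=7/4 → posterior Inverse-Gamma(17/2, 471/16)
obs 12: x=-3 → posterior Inverse-Gamma(9, 543/16)
obs 13: x=5 → posterior Inverse-Gamma(19/2, 743/16)
obs 14: x=1 → posterior Inverse-Gamma(10, 751/16)

k = 5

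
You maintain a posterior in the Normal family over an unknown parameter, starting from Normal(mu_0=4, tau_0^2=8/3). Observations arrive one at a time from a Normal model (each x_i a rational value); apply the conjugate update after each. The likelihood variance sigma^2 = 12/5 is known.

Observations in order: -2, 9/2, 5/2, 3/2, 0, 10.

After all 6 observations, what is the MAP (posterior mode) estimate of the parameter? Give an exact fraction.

obs 1: x=-2 → posterior Normal(16/19, 24/19)
obs 2: x=9/2 → posterior Normal(61/29, 24/29)
obs 3: x=5/2 → posterior Normal(86/39, 8/13)
obs 4: x=3/2 → posterior Normal(101/49, 24/49)
obs 5: x=0 → posterior Normal(101/59, 24/59)
obs 6: x=10 → posterior Normal(67/23, 8/23)

67/23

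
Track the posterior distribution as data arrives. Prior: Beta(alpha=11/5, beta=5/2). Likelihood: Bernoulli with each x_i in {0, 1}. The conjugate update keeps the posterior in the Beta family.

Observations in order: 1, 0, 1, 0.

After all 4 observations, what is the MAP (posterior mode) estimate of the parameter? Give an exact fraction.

obs 1: x=1 → posterior Beta(16/5, 5/2)
obs 2: x=0 → posterior Beta(16/5, 7/2)
obs 3: x=1 → posterior Beta(21/5, 7/2)
obs 4: x=0 → posterior Beta(21/5, 9/2)

32/67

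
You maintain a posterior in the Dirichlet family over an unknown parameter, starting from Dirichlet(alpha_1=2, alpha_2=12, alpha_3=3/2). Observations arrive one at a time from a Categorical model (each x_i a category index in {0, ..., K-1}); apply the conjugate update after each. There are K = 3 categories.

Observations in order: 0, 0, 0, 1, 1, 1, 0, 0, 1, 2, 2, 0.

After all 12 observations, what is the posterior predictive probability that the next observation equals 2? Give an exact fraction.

7/55

obs 1: x=0 → posterior Dirichlet(3, 12, 3/2)
obs 2: x=0 → posterior Dirichlet(4, 12, 3/2)
obs 3: x=0 → posterior Dirichlet(5, 12, 3/2)
obs 4: x=1 → posterior Dirichlet(5, 13, 3/2)
obs 5: x=1 → posterior Dirichlet(5, 14, 3/2)
obs 6: x=1 → posterior Dirichlet(5, 15, 3/2)
obs 7: x=0 → posterior Dirichlet(6, 15, 3/2)
obs 8: x=0 → posterior Dirichlet(7, 15, 3/2)
obs 9: x=1 → posterior Dirichlet(7, 16, 3/2)
obs 10: x=2 → posterior Dirichlet(7, 16, 5/2)
obs 11: x=2 → posterior Dirichlet(7, 16, 7/2)
obs 12: x=0 → posterior Dirichlet(8, 16, 7/2)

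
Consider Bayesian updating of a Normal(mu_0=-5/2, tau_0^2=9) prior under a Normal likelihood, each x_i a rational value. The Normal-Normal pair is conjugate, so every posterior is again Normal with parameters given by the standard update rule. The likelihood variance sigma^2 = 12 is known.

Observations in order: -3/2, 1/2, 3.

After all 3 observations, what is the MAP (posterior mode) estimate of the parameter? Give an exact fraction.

-4/13

obs 1: x=-3/2 → posterior Normal(-29/14, 36/7)
obs 2: x=1/2 → posterior Normal(-13/10, 18/5)
obs 3: x=3 → posterior Normal(-4/13, 36/13)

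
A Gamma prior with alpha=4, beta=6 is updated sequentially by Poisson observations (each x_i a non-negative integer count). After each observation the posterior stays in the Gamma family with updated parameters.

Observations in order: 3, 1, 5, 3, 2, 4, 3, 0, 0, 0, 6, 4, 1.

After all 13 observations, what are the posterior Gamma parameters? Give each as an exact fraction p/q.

alpha=36, beta=19

obs 1: x=3 → posterior Gamma(7, 7)
obs 2: x=1 → posterior Gamma(8, 8)
obs 3: x=5 → posterior Gamma(13, 9)
obs 4: x=3 → posterior Gamma(16, 10)
obs 5: x=2 → posterior Gamma(18, 11)
obs 6: x=4 → posterior Gamma(22, 12)
obs 7: x=3 → posterior Gamma(25, 13)
obs 8: x=0 → posterior Gamma(25, 14)
obs 9: x=0 → posterior Gamma(25, 15)
obs 10: x=0 → posterior Gamma(25, 16)
obs 11: x=6 → posterior Gamma(31, 17)
obs 12: x=4 → posterior Gamma(35, 18)
obs 13: x=1 → posterior Gamma(36, 19)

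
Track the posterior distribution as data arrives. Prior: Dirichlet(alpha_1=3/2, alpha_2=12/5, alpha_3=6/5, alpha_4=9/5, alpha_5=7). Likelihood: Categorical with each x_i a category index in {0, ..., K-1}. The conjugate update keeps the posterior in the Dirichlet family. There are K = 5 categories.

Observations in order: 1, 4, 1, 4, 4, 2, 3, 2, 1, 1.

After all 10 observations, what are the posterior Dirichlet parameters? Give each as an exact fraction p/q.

alpha_1=3/2, alpha_2=32/5, alpha_3=16/5, alpha_4=14/5, alpha_5=10

obs 1: x=1 → posterior Dirichlet(3/2, 17/5, 6/5, 9/5, 7)
obs 2: x=4 → posterior Dirichlet(3/2, 17/5, 6/5, 9/5, 8)
obs 3: x=1 → posterior Dirichlet(3/2, 22/5, 6/5, 9/5, 8)
obs 4: x=4 → posterior Dirichlet(3/2, 22/5, 6/5, 9/5, 9)
obs 5: x=4 → posterior Dirichlet(3/2, 22/5, 6/5, 9/5, 10)
obs 6: x=2 → posterior Dirichlet(3/2, 22/5, 11/5, 9/5, 10)
obs 7: x=3 → posterior Dirichlet(3/2, 22/5, 11/5, 14/5, 10)
obs 8: x=2 → posterior Dirichlet(3/2, 22/5, 16/5, 14/5, 10)
obs 9: x=1 → posterior Dirichlet(3/2, 27/5, 16/5, 14/5, 10)
obs 10: x=1 → posterior Dirichlet(3/2, 32/5, 16/5, 14/5, 10)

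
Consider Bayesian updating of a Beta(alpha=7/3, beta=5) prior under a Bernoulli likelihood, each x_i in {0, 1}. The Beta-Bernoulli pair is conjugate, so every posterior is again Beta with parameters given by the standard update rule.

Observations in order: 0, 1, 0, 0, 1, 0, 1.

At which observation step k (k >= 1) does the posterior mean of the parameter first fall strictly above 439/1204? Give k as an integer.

k = 7

obs 1: x=0 → posterior Beta(7/3, 6)
obs 2: x=1 → posterior Beta(10/3, 6)
obs 3: x=0 → posterior Beta(10/3, 7)
obs 4: x=0 → posterior Beta(10/3, 8)
obs 5: x=1 → posterior Beta(13/3, 8)
obs 6: x=0 → posterior Beta(13/3, 9)
obs 7: x=1 → posterior Beta(16/3, 9)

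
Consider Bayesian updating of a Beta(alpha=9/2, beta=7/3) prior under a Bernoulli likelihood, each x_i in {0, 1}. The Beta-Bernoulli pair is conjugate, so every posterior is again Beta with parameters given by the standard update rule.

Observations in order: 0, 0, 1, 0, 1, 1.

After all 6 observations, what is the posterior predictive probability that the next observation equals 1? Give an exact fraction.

45/77

obs 1: x=0 → posterior Beta(9/2, 10/3)
obs 2: x=0 → posterior Beta(9/2, 13/3)
obs 3: x=1 → posterior Beta(11/2, 13/3)
obs 4: x=0 → posterior Beta(11/2, 16/3)
obs 5: x=1 → posterior Beta(13/2, 16/3)
obs 6: x=1 → posterior Beta(15/2, 16/3)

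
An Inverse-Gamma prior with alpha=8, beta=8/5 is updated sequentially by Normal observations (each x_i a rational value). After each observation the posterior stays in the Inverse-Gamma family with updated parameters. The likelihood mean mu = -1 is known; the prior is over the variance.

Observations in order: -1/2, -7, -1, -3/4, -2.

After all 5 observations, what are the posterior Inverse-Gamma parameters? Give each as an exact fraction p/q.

obs 1: x=-1/2 → posterior Inverse-Gamma(17/2, 69/40)
obs 2: x=-7 → posterior Inverse-Gamma(9, 789/40)
obs 3: x=-1 → posterior Inverse-Gamma(19/2, 789/40)
obs 4: x=-3/4 → posterior Inverse-Gamma(10, 3161/160)
obs 5: x=-2 → posterior Inverse-Gamma(21/2, 3241/160)

alpha=21/2, beta=3241/160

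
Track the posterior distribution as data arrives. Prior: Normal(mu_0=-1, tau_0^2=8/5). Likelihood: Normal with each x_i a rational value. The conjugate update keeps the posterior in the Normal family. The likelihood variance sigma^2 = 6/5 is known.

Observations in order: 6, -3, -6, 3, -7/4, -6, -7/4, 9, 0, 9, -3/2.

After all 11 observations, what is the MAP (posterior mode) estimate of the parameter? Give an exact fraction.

25/47

obs 1: x=6 → posterior Normal(3, 24/35)
obs 2: x=-3 → posterior Normal(9/11, 24/55)
obs 3: x=-6 → posterior Normal(-1, 8/25)
obs 4: x=3 → posterior Normal(-3/19, 24/95)
obs 5: x=-7/4 → posterior Normal(-10/23, 24/115)
obs 6: x=-6 → posterior Normal(-34/27, 8/45)
obs 7: x=-7/4 → posterior Normal(-41/31, 24/155)
obs 8: x=9 → posterior Normal(-1/7, 24/175)
obs 9: x=0 → posterior Normal(-5/39, 8/65)
obs 10: x=9 → posterior Normal(31/43, 24/215)
obs 11: x=-3/2 → posterior Normal(25/47, 24/235)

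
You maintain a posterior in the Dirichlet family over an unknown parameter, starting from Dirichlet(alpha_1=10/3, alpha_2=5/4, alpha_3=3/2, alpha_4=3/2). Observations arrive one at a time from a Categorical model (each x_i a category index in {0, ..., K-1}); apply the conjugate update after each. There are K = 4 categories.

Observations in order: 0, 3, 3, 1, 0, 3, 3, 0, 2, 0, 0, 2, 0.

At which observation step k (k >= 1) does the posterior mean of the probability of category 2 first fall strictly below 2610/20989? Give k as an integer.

k = 5

obs 1: x=0 → posterior Dirichlet(13/3, 5/4, 3/2, 3/2)
obs 2: x=3 → posterior Dirichlet(13/3, 5/4, 3/2, 5/2)
obs 3: x=3 → posterior Dirichlet(13/3, 5/4, 3/2, 7/2)
obs 4: x=1 → posterior Dirichlet(13/3, 9/4, 3/2, 7/2)
obs 5: x=0 → posterior Dirichlet(16/3, 9/4, 3/2, 7/2)
obs 6: x=3 → posterior Dirichlet(16/3, 9/4, 3/2, 9/2)
obs 7: x=3 → posterior Dirichlet(16/3, 9/4, 3/2, 11/2)
obs 8: x=0 → posterior Dirichlet(19/3, 9/4, 3/2, 11/2)
obs 9: x=2 → posterior Dirichlet(19/3, 9/4, 5/2, 11/2)
obs 10: x=0 → posterior Dirichlet(22/3, 9/4, 5/2, 11/2)
obs 11: x=0 → posterior Dirichlet(25/3, 9/4, 5/2, 11/2)
obs 12: x=2 → posterior Dirichlet(25/3, 9/4, 7/2, 11/2)
obs 13: x=0 → posterior Dirichlet(28/3, 9/4, 7/2, 11/2)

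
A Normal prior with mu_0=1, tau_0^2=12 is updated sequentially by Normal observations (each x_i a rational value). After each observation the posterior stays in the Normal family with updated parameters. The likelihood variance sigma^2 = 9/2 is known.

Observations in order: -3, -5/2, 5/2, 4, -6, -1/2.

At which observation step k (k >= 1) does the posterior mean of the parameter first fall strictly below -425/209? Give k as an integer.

obs 1: x=-3 → posterior Normal(-21/11, 36/11)
obs 2: x=-5/2 → posterior Normal(-41/19, 36/19)
obs 3: x=5/2 → posterior Normal(-7/9, 4/3)
obs 4: x=4 → posterior Normal(11/35, 36/35)
obs 5: x=-6 → posterior Normal(-37/43, 36/43)
obs 6: x=-1/2 → posterior Normal(-41/51, 12/17)

k = 2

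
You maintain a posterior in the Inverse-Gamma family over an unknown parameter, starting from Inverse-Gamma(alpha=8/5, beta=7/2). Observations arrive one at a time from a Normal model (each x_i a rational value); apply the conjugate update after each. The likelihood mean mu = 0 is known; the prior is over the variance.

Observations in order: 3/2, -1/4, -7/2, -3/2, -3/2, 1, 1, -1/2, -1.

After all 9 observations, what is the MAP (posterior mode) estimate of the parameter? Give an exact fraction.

obs 1: x=3/2 → posterior Inverse-Gamma(21/10, 37/8)
obs 2: x=-1/4 → posterior Inverse-Gamma(13/5, 149/32)
obs 3: x=-7/2 → posterior Inverse-Gamma(31/10, 345/32)
obs 4: x=-3/2 → posterior Inverse-Gamma(18/5, 381/32)
obs 5: x=-3/2 → posterior Inverse-Gamma(41/10, 417/32)
obs 6: x=1 → posterior Inverse-Gamma(23/5, 433/32)
obs 7: x=1 → posterior Inverse-Gamma(51/10, 449/32)
obs 8: x=-1/2 → posterior Inverse-Gamma(28/5, 453/32)
obs 9: x=-1 → posterior Inverse-Gamma(61/10, 469/32)

2345/1136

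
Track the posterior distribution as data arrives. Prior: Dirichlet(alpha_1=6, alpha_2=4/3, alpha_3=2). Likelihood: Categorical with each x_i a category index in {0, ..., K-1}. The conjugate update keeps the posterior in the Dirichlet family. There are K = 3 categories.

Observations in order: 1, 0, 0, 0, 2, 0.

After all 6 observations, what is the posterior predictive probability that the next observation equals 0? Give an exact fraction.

obs 1: x=1 → posterior Dirichlet(6, 7/3, 2)
obs 2: x=0 → posterior Dirichlet(7, 7/3, 2)
obs 3: x=0 → posterior Dirichlet(8, 7/3, 2)
obs 4: x=0 → posterior Dirichlet(9, 7/3, 2)
obs 5: x=2 → posterior Dirichlet(9, 7/3, 3)
obs 6: x=0 → posterior Dirichlet(10, 7/3, 3)

15/23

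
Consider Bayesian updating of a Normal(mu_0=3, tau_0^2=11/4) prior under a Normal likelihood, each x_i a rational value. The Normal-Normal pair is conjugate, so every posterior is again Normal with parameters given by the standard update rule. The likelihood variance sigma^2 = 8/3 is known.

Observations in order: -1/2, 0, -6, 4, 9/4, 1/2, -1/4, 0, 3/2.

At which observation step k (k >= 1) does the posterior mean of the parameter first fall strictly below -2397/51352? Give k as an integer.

obs 1: x=-1/2 → posterior Normal(159/130, 88/65)
obs 2: x=0 → posterior Normal(159/196, 44/49)
obs 3: x=-6 → posterior Normal(-237/262, 88/131)
obs 4: x=4 → posterior Normal(27/328, 22/41)
obs 5: x=9/4 → posterior Normal(351/788, 88/197)
obs 6: x=1/2 → posterior Normal(417/920, 44/115)
obs 7: x=-1/4 → posterior Normal(96/263, 88/263)
obs 8: x=0 → posterior Normal(12/37, 11/37)
obs 9: x=3/2 → posterior Normal(291/658, 88/329)

k = 3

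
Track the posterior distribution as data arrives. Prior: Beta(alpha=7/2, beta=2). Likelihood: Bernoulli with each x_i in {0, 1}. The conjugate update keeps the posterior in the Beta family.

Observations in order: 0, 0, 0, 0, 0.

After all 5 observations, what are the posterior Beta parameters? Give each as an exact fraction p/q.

obs 1: x=0 → posterior Beta(7/2, 3)
obs 2: x=0 → posterior Beta(7/2, 4)
obs 3: x=0 → posterior Beta(7/2, 5)
obs 4: x=0 → posterior Beta(7/2, 6)
obs 5: x=0 → posterior Beta(7/2, 7)

alpha=7/2, beta=7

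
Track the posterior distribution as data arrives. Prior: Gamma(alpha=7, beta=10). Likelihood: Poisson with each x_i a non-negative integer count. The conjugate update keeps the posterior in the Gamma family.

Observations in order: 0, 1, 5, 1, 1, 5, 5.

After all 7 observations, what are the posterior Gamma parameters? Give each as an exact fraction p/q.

obs 1: x=0 → posterior Gamma(7, 11)
obs 2: x=1 → posterior Gamma(8, 12)
obs 3: x=5 → posterior Gamma(13, 13)
obs 4: x=1 → posterior Gamma(14, 14)
obs 5: x=1 → posterior Gamma(15, 15)
obs 6: x=5 → posterior Gamma(20, 16)
obs 7: x=5 → posterior Gamma(25, 17)

alpha=25, beta=17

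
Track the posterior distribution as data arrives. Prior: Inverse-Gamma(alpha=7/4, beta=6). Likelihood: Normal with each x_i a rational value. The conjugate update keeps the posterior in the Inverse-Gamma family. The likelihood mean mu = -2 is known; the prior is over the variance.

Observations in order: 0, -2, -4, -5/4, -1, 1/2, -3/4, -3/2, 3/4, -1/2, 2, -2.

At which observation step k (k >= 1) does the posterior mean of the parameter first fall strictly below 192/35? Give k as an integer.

obs 1: x=0 → posterior Inverse-Gamma(9/4, 8)
obs 2: x=-2 → posterior Inverse-Gamma(11/4, 8)
obs 3: x=-4 → posterior Inverse-Gamma(13/4, 10)
obs 4: x=-5/4 → posterior Inverse-Gamma(15/4, 329/32)
obs 5: x=-1 → posterior Inverse-Gamma(17/4, 345/32)
obs 6: x=1/2 → posterior Inverse-Gamma(19/4, 445/32)
obs 7: x=-3/4 → posterior Inverse-Gamma(21/4, 235/16)
obs 8: x=-3/2 → posterior Inverse-Gamma(23/4, 237/16)
obs 9: x=3/4 → posterior Inverse-Gamma(25/4, 595/32)
obs 10: x=-1/2 → posterior Inverse-Gamma(27/4, 631/32)
obs 11: x=2 → posterior Inverse-Gamma(29/4, 887/32)
obs 12: x=-2 → posterior Inverse-Gamma(31/4, 887/32)

k = 2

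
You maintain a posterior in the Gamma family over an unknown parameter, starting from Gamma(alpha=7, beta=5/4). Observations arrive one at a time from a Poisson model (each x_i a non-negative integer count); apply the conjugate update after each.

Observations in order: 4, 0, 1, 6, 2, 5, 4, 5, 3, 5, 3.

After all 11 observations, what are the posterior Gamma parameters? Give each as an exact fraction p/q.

alpha=45, beta=49/4

obs 1: x=4 → posterior Gamma(11, 9/4)
obs 2: x=0 → posterior Gamma(11, 13/4)
obs 3: x=1 → posterior Gamma(12, 17/4)
obs 4: x=6 → posterior Gamma(18, 21/4)
obs 5: x=2 → posterior Gamma(20, 25/4)
obs 6: x=5 → posterior Gamma(25, 29/4)
obs 7: x=4 → posterior Gamma(29, 33/4)
obs 8: x=5 → posterior Gamma(34, 37/4)
obs 9: x=3 → posterior Gamma(37, 41/4)
obs 10: x=5 → posterior Gamma(42, 45/4)
obs 11: x=3 → posterior Gamma(45, 49/4)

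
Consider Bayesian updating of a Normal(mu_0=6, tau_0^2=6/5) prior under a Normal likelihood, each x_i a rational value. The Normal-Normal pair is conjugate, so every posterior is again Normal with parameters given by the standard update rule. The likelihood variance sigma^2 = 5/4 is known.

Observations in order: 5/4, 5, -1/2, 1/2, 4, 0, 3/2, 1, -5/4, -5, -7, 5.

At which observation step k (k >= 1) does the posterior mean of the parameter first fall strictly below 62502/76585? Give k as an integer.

obs 1: x=5/4 → posterior Normal(180/49, 30/49)
obs 2: x=5 → posterior Normal(300/73, 30/73)
obs 3: x=-1/2 → posterior Normal(288/97, 30/97)
obs 4: x=1/2 → posterior Normal(300/121, 30/121)
obs 5: x=4 → posterior Normal(396/145, 6/29)
obs 6: x=0 → posterior Normal(396/169, 30/169)
obs 7: x=3/2 → posterior Normal(432/193, 30/193)
obs 8: x=1 → posterior Normal(456/217, 30/217)
obs 9: x=-5/4 → posterior Normal(426/241, 30/241)
obs 10: x=-5 → posterior Normal(306/265, 6/53)
obs 11: x=-7 → posterior Normal(138/289, 30/289)
obs 12: x=5 → posterior Normal(258/313, 30/313)

k = 11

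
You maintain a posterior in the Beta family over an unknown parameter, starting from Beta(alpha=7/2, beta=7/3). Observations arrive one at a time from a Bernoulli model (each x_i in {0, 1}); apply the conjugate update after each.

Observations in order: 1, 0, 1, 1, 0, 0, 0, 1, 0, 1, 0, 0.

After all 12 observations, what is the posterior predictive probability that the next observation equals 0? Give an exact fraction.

56/107

obs 1: x=1 → posterior Beta(9/2, 7/3)
obs 2: x=0 → posterior Beta(9/2, 10/3)
obs 3: x=1 → posterior Beta(11/2, 10/3)
obs 4: x=1 → posterior Beta(13/2, 10/3)
obs 5: x=0 → posterior Beta(13/2, 13/3)
obs 6: x=0 → posterior Beta(13/2, 16/3)
obs 7: x=0 → posterior Beta(13/2, 19/3)
obs 8: x=1 → posterior Beta(15/2, 19/3)
obs 9: x=0 → posterior Beta(15/2, 22/3)
obs 10: x=1 → posterior Beta(17/2, 22/3)
obs 11: x=0 → posterior Beta(17/2, 25/3)
obs 12: x=0 → posterior Beta(17/2, 28/3)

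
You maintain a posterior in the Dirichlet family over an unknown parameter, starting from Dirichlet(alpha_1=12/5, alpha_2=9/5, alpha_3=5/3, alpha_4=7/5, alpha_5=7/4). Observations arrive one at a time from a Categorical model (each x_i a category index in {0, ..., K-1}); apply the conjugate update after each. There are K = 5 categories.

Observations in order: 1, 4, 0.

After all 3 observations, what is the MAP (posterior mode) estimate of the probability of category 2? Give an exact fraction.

40/421

obs 1: x=1 → posterior Dirichlet(12/5, 14/5, 5/3, 7/5, 7/4)
obs 2: x=4 → posterior Dirichlet(12/5, 14/5, 5/3, 7/5, 11/4)
obs 3: x=0 → posterior Dirichlet(17/5, 14/5, 5/3, 7/5, 11/4)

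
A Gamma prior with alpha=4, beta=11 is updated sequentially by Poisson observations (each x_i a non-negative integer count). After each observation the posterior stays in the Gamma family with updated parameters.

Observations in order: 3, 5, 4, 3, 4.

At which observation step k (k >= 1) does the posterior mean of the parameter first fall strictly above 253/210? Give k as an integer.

k = 4

obs 1: x=3 → posterior Gamma(7, 12)
obs 2: x=5 → posterior Gamma(12, 13)
obs 3: x=4 → posterior Gamma(16, 14)
obs 4: x=3 → posterior Gamma(19, 15)
obs 5: x=4 → posterior Gamma(23, 16)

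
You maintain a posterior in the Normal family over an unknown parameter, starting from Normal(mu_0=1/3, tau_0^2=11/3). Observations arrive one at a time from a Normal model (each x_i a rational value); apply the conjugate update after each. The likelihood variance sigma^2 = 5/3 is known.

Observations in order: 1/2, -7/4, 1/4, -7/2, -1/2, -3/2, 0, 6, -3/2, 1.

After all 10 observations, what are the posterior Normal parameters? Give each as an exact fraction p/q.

obs 1: x=1/2 → posterior Normal(43/96, 55/48)
obs 2: x=-7/4 → posterior Normal(-145/324, 55/81)
obs 3: x=1/4 → posterior Normal(-14/57, 55/114)
obs 4: x=-7/2 → posterior Normal(-41/42, 55/147)
obs 5: x=-1/2 → posterior Normal(-8/9, 11/36)
obs 6: x=-3/2 → posterior Normal(-419/426, 55/213)
obs 7: x=0 → posterior Normal(-419/492, 55/246)
obs 8: x=6 → posterior Normal(-23/558, 55/279)
obs 9: x=-3/2 → posterior Normal(-61/312, 55/312)
obs 10: x=1 → posterior Normal(-28/345, 11/69)

mu_0=-28/345, tau_0^2=11/69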